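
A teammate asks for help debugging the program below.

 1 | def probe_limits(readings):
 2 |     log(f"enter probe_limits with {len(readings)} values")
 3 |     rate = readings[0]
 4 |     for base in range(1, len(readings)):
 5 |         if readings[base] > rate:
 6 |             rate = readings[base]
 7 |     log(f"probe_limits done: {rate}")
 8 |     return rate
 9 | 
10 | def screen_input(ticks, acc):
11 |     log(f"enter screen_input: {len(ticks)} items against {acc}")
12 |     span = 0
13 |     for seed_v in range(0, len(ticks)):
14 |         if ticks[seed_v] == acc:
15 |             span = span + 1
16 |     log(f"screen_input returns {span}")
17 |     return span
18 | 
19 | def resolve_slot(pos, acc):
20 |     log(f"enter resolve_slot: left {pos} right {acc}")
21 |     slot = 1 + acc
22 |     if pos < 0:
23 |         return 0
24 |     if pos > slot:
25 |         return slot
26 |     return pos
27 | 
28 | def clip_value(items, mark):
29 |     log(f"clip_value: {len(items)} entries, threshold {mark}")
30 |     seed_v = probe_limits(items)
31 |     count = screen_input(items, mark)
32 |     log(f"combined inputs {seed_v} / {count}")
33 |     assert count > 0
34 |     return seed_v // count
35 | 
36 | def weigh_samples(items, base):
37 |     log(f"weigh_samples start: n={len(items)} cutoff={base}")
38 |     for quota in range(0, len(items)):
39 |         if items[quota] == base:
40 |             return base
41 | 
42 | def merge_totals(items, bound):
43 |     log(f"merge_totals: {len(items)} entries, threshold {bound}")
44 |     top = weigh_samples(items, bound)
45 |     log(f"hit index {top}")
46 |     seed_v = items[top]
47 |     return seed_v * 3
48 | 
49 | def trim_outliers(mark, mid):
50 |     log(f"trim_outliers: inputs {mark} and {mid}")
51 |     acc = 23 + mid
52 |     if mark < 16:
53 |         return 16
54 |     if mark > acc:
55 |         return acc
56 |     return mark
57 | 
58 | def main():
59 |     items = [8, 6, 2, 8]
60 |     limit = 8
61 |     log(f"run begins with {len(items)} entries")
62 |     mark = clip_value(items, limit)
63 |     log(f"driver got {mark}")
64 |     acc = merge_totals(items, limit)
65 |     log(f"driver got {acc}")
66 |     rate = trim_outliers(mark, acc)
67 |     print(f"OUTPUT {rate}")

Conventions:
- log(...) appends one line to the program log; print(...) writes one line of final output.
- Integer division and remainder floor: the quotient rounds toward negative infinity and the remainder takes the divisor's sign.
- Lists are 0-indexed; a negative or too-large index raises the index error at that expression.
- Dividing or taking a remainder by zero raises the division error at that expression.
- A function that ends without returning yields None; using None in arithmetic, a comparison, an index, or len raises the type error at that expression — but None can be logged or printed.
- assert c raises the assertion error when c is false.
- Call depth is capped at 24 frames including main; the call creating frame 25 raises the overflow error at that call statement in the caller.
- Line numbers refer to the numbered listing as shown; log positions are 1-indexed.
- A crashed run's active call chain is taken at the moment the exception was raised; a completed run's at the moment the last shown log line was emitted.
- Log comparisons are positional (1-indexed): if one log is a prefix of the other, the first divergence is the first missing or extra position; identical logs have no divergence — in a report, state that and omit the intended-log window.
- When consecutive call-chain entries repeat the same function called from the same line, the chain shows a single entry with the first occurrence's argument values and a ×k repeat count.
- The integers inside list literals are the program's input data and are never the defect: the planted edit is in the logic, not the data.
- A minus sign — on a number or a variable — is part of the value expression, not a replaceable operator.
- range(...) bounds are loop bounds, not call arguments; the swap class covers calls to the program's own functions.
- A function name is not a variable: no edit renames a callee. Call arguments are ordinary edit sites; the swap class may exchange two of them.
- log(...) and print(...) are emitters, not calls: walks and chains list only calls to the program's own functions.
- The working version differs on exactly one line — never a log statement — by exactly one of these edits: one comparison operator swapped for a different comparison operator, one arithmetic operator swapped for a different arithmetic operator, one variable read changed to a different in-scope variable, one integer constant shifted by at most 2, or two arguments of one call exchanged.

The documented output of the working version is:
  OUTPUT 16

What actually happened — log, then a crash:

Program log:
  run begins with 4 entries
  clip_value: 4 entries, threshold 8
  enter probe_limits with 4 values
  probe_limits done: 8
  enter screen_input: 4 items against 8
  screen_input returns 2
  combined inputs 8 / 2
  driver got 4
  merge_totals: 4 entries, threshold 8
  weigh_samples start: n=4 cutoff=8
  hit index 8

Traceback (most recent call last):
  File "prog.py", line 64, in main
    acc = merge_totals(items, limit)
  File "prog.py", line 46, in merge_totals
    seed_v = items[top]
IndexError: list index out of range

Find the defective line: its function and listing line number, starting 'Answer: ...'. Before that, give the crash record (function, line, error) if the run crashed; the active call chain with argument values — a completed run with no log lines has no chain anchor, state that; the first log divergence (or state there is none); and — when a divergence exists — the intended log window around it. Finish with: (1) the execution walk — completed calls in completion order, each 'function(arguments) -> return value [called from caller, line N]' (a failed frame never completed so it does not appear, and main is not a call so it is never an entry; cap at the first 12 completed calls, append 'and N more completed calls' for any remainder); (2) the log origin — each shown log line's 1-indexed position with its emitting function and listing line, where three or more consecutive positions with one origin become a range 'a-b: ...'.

Answer: the defect is in weigh_samples at line 40.
Key fact: Everything matches until log position 11, which reads 'hit index 8' in place of 'hit index 0'.
Crash: merge_totals, line 46, IndexError.
Call chain: main -> merge_totals([8, 6, 2, 8], 8) (called at line 64).
First divergence: position 11 — the shown line 'hit index 8' should read 'hit index 0'.
Intended log window:
  9: merge_totals: 4 entries, threshold 8
  10: weigh_samples start: n=4 cutoff=8
  11: hit index 0
  12: driver got 24
Execution walk:
  probe_limits([8, 6, 2, 8]) -> 8  [called from clip_value, line 30]
  screen_input([8, 6, 2, 8], 8) -> 2  [called from clip_value, line 31]
  clip_value([8, 6, 2, 8], 8) -> 4  [called from main, line 62]
  weigh_samples([8, 6, 2, 8], 8) -> 8  [called from merge_totals, line 44]
Origin of each log line:
  1 — main, line 61
  2 — clip_value, line 29
  3 — probe_limits, line 2
  4 — probe_limits, line 7
  5 — screen_input, line 11
  6 — screen_input, line 16
  7 — clip_value, line 32
  8 — main, line 63
  9 — merge_totals, line 43
  10 — weigh_samples, line 37
  11 — merge_totals, line 45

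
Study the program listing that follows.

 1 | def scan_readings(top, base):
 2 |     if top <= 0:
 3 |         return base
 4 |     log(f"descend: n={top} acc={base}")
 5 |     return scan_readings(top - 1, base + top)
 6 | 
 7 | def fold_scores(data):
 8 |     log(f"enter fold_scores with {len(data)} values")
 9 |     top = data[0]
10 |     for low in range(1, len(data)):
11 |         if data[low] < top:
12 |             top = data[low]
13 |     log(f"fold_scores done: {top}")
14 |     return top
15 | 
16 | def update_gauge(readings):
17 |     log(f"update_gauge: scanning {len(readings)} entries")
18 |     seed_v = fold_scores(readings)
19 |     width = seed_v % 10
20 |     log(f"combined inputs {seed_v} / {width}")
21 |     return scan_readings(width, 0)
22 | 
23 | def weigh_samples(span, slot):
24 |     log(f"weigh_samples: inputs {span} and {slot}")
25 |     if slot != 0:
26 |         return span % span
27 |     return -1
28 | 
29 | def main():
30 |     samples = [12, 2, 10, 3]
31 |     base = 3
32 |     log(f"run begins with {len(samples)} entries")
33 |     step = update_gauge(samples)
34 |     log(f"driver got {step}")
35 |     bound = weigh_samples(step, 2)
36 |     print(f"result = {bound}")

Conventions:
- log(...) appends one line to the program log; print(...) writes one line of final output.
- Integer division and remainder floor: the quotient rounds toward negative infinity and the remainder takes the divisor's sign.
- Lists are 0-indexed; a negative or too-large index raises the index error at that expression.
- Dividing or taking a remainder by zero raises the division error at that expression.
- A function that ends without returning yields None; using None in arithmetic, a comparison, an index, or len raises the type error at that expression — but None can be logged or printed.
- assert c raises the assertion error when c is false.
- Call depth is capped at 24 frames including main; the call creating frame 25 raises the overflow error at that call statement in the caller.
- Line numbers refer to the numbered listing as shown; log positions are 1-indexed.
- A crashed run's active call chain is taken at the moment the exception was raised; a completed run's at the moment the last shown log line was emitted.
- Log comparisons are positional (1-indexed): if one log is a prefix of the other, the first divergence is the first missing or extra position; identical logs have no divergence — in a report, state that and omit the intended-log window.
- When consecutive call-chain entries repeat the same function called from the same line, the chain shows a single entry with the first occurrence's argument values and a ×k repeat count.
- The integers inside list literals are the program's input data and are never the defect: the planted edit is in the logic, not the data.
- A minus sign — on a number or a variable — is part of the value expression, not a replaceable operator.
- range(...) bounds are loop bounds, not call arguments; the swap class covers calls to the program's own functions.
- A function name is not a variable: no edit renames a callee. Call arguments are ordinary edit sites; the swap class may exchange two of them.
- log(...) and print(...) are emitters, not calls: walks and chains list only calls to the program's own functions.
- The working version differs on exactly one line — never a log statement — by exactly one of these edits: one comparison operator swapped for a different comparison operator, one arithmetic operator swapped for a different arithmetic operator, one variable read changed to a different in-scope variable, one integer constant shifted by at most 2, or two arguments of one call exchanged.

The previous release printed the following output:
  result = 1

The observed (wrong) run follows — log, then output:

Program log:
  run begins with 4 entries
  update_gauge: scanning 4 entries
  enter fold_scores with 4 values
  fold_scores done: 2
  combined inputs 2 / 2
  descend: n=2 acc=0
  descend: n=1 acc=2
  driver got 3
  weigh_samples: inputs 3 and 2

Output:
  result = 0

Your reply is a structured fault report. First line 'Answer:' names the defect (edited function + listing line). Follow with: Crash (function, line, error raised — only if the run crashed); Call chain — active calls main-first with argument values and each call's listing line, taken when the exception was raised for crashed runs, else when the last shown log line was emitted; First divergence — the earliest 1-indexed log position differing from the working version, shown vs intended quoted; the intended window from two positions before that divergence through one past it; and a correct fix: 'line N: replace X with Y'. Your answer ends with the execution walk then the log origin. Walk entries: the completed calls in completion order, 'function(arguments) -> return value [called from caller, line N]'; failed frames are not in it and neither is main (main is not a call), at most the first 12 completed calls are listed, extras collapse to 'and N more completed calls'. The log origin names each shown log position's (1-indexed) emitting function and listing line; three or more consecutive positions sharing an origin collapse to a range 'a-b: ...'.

Answer: the defect is in weigh_samples at line 26.
Core observation: No log line changed; the fault shows up purely in the output.
Call chain: main -> weigh_samples(3, 2) (called at line 35).
First divergence: there is none — every log position agrees.
Execution walk:
  fold_scores([12, 2, 10, 3]) -> 2  [called from update_gauge, line 18]
  scan_readings(0, 3) -> 3  [called from scan_readings, line 5]
  scan_readings(1, 2) -> 3  [called from scan_readings, line 5]
  scan_readings(2, 0) -> 3  [called from update_gauge, line 21]
  update_gauge([12, 2, 10, 3]) -> 3  [called from main, line 33]
  weigh_samples(3, 2) -> 0  [called from main, line 35]
Log origin:
  1: emitted by main (line 32)
  2: emitted by update_gauge (line 17)
  3: emitted by fold_scores (line 8)
  4: emitted by fold_scores (line 13)
  5: emitted by update_gauge (line 20)
  6: emitted by scan_readings (line 4)
  7: emitted by scan_readings (line 4)
  8: emitted by main (line 34)
  9: emitted by weigh_samples (line 24)
A correct fix: line 26: replace `span % span` with `span % slot`.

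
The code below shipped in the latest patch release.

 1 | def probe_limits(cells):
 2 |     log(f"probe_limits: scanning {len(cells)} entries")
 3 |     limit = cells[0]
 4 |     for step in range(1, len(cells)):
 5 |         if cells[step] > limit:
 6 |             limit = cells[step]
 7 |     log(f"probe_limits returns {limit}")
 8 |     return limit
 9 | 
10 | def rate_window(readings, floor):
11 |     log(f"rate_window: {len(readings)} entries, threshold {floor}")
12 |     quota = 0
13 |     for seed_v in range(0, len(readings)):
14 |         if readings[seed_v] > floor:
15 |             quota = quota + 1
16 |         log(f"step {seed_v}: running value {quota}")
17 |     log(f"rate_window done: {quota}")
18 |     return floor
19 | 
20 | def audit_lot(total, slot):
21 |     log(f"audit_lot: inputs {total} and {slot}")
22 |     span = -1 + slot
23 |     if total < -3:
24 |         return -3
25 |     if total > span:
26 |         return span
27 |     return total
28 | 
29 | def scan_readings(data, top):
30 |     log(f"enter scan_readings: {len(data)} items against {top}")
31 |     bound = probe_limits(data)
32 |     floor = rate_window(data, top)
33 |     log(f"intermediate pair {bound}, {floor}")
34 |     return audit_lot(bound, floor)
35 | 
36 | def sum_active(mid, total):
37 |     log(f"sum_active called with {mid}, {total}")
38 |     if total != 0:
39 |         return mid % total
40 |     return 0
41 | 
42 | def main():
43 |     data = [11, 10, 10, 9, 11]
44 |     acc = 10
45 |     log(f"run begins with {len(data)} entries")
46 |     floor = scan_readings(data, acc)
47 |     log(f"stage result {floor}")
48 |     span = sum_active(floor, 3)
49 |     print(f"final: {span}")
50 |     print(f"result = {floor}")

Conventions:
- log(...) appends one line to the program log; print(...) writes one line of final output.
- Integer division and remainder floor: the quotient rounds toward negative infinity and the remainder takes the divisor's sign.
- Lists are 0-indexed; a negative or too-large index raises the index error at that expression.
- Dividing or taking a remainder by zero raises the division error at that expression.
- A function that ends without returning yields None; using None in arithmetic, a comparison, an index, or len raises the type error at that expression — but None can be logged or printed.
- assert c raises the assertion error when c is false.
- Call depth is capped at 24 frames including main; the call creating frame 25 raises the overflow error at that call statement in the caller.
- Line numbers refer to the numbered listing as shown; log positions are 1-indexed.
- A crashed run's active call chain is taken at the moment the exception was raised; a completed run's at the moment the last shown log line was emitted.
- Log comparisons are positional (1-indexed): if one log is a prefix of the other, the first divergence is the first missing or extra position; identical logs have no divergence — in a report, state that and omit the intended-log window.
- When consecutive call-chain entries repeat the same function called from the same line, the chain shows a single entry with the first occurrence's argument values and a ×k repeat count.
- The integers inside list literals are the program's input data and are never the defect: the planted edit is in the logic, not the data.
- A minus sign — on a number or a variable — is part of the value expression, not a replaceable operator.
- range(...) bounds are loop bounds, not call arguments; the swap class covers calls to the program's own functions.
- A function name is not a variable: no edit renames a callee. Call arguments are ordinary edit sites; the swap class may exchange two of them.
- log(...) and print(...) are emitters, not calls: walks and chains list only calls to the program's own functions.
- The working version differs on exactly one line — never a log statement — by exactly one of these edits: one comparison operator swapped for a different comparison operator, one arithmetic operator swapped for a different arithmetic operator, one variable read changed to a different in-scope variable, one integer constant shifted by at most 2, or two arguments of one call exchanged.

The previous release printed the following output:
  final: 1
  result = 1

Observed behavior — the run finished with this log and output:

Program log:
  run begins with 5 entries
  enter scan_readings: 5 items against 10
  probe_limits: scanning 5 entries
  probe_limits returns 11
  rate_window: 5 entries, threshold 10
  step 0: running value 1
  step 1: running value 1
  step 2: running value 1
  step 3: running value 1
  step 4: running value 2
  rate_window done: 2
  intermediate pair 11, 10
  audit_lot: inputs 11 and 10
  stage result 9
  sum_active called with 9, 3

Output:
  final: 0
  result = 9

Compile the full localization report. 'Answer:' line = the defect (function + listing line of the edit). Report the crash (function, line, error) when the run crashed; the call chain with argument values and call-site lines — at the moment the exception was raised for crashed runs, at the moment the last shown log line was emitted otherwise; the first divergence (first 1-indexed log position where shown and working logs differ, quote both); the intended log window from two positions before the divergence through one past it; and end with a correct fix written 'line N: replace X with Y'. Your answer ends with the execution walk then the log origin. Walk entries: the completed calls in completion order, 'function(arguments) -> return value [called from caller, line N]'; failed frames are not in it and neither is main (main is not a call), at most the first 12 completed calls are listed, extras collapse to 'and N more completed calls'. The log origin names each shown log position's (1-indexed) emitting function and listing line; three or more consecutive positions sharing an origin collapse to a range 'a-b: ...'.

Answer: the defect is in rate_window at line 18.
Key observation: At log position 12 the runs split — shown 'intermediate pair 11, 10', but the working version logs 'intermediate pair 11, 2'.
Call chain: main -> sum_active(9, 3) (called at line 48).
First divergence: position 12 — shown 'intermediate pair 11, 10', intended 'intermediate pair 11, 2'.
Intended log window:
  10: step 4: running value 2
  11: rate_window done: 2
  12: intermediate pair 11, 2
  13: audit_lot: inputs 11 and 2
Execution walk:
  probe_limits([11, 10, 10, 9, 11]) -> 11  [called from scan_readings, line 31]
  rate_window([11, 10, 10, 9, 11], 10) -> 10  [called from scan_readings, line 32]
  audit_lot(11, 10) -> 9  [called from scan_readings, line 34]
  scan_readings([11, 10, 10, 9, 11], 10) -> 9  [called from main, line 46]
  sum_active(9, 3) -> 0  [called from main, line 48]
Log origin:
  1: from main, line 45
  2: from scan_readings, line 30
  3: from probe_limits, line 2
  4: from probe_limits, line 7
  5: from rate_window, line 11
  6-10: from rate_window, line 16
  11: from rate_window, line 17
  12: from scan_readings, line 33
  13: from audit_lot, line 21
  14: from main, line 47
  15: from sum_active, line 37
A correct fix: line 18: replace `floor` with `quota`.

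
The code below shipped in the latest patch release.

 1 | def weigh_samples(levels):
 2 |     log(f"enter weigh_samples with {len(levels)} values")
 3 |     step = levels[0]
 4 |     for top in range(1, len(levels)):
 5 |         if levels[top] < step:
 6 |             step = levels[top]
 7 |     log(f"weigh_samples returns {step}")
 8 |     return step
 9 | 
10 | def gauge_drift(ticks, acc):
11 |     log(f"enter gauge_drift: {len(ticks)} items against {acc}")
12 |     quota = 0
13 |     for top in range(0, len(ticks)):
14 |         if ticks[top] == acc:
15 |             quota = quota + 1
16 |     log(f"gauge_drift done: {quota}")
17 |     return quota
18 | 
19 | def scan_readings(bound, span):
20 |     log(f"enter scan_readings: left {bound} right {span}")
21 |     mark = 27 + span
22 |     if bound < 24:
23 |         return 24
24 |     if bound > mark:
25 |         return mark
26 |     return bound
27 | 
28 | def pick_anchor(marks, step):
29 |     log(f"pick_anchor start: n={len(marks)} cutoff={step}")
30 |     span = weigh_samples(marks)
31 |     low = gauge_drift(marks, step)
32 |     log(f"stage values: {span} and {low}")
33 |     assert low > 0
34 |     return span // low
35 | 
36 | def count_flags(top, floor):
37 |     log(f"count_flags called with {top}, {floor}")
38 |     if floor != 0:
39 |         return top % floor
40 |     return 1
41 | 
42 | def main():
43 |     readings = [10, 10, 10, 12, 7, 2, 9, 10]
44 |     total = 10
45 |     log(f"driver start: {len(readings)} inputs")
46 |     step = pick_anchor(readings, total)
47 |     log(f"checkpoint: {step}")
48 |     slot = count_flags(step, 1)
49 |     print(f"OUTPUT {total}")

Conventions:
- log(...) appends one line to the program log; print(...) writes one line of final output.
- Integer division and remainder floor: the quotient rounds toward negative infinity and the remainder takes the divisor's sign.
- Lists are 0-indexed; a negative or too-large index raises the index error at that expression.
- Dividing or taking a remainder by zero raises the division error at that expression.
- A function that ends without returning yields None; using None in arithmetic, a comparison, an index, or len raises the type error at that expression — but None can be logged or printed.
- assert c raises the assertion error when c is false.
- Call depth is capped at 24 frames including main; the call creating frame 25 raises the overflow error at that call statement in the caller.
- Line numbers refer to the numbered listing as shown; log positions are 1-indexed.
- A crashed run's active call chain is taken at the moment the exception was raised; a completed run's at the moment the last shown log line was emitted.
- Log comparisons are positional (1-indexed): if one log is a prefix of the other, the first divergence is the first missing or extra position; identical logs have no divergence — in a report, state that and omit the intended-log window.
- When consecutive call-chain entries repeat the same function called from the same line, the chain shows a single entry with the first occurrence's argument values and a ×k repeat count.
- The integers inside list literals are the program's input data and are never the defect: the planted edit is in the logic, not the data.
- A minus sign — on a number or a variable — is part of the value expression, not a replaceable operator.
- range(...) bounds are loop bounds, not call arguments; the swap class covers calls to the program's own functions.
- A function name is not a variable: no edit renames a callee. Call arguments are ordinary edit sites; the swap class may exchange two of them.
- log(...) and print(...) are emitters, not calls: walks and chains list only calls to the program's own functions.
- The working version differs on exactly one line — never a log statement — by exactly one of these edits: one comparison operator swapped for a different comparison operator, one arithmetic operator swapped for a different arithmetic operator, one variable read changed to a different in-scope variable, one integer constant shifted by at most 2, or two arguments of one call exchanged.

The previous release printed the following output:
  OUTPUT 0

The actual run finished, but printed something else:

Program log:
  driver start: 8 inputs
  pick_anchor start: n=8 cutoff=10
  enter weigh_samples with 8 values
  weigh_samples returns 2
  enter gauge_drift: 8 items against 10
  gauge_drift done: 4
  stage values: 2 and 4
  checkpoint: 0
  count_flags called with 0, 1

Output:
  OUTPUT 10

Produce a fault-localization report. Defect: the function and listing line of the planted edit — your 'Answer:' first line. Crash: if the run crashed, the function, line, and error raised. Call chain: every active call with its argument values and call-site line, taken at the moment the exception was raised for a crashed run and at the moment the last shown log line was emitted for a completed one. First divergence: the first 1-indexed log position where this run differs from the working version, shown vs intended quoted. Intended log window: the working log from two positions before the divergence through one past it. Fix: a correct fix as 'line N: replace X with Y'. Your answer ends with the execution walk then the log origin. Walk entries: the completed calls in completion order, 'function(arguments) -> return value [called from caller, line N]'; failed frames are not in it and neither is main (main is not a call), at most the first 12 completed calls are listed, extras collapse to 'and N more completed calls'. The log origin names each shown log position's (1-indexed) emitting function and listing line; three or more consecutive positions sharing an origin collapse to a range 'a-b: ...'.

Answer: the defect is in main at line 49.
Key observation: Log streams are identical — the defect surfaces only in the printed output.
Call chain: main -> count_flags(0, 1) (called at line 48).
First divergence: none (the log streams are identical).
Execution walk:
  weigh_samples([10, 10, 10, 12, 7, 2, 9, 10]) -> 2  [called from pick_anchor, line 30]
  gauge_drift([10, 10, 10, 12, 7, 2, 9, 10], 10) -> 4  [called from pick_anchor, line 31]
  pick_anchor([10, 10, 10, 12, 7, 2, 9, 10], 10) -> 0  [called from main, line 46]
  count_flags(0, 1) -> 0  [called from main, line 48]
Origin of each log line:
  1 — main, line 45
  2 — pick_anchor, line 29
  3 — weigh_samples, line 2
  4 — weigh_samples, line 7
  5 — gauge_drift, line 11
  6 — gauge_drift, line 16
  7 — pick_anchor, line 32
  8 — main, line 47
  9 — count_flags, line 37
A correct fix: line 49: replace `total` with `slot`.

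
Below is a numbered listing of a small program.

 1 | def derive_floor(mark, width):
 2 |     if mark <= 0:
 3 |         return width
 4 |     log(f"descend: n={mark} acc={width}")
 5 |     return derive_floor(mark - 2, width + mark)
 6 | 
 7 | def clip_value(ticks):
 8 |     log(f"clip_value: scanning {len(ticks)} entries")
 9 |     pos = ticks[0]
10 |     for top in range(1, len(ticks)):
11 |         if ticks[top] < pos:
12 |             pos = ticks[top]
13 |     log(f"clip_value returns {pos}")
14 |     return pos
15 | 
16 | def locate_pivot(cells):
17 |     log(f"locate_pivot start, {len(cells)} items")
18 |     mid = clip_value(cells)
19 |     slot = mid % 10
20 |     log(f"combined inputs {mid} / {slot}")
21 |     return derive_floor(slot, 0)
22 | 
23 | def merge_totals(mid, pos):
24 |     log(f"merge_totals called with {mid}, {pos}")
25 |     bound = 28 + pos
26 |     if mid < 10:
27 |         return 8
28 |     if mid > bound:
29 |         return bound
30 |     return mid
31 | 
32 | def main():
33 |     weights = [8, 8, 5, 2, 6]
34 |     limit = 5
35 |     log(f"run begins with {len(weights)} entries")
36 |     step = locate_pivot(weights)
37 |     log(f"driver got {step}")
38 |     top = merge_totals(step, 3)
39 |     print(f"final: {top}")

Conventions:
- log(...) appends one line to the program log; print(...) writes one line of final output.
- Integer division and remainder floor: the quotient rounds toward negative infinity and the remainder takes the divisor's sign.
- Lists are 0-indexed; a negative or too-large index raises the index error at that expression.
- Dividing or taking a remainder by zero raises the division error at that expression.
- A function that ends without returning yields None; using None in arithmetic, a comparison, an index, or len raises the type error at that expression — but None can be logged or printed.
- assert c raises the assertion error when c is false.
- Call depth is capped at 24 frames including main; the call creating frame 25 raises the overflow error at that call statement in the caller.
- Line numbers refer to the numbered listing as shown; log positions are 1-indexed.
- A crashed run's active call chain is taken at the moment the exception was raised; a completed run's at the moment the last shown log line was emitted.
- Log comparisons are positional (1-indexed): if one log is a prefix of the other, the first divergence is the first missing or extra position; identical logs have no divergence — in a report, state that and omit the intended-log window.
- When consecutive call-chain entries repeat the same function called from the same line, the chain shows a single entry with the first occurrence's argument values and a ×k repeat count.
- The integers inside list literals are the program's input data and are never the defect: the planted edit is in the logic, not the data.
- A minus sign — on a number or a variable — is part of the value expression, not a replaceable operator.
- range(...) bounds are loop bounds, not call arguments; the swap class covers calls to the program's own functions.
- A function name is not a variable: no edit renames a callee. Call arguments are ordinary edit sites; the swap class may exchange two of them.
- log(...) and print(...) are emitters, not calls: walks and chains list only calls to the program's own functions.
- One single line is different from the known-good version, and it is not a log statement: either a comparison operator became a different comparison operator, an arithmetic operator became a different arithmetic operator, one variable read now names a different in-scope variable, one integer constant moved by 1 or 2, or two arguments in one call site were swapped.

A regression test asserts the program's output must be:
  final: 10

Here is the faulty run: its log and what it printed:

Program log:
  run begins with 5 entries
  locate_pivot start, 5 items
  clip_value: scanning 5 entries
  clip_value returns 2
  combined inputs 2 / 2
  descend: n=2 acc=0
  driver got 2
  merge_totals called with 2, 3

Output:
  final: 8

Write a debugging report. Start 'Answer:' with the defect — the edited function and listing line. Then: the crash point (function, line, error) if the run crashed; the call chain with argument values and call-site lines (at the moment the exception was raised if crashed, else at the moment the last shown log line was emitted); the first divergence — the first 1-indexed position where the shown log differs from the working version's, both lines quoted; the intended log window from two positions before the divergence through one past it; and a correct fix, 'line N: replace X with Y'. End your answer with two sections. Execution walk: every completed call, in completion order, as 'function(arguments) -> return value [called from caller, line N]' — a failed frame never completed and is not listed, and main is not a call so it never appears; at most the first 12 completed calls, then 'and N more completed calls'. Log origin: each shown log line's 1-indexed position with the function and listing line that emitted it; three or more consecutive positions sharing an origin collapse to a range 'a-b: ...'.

Answer: the defect is in merge_totals at line 27.
Key fact: The two runs log identically and part ways only at the printed values.
Call chain: main -> merge_totals(2, 3) (called at line 38).
First divergence: none (the log streams are identical).
Execution walk:
  clip_value([8, 8, 5, 2, 6]) -> 2  [called from locate_pivot, line 18]
  derive_floor(0, 2) -> 2  [called from derive_floor, line 5]
  derive_floor(2, 0) -> 2  [called from locate_pivot, line 21]
  locate_pivot([8, 8, 5, 2, 6]) -> 2  [called from main, line 36]
  merge_totals(2, 3) -> 8  [called from main, line 38]
Log line origins:
  1: from main, line 35
  2: from locate_pivot, line 17
  3: from clip_value, line 8
  4: from clip_value, line 13
  5: from locate_pivot, line 20
  6: from derive_floor, line 4
  7: from main, line 37
  8: from merge_totals, line 24
A correct fix: line 27: replace `8` with `10`.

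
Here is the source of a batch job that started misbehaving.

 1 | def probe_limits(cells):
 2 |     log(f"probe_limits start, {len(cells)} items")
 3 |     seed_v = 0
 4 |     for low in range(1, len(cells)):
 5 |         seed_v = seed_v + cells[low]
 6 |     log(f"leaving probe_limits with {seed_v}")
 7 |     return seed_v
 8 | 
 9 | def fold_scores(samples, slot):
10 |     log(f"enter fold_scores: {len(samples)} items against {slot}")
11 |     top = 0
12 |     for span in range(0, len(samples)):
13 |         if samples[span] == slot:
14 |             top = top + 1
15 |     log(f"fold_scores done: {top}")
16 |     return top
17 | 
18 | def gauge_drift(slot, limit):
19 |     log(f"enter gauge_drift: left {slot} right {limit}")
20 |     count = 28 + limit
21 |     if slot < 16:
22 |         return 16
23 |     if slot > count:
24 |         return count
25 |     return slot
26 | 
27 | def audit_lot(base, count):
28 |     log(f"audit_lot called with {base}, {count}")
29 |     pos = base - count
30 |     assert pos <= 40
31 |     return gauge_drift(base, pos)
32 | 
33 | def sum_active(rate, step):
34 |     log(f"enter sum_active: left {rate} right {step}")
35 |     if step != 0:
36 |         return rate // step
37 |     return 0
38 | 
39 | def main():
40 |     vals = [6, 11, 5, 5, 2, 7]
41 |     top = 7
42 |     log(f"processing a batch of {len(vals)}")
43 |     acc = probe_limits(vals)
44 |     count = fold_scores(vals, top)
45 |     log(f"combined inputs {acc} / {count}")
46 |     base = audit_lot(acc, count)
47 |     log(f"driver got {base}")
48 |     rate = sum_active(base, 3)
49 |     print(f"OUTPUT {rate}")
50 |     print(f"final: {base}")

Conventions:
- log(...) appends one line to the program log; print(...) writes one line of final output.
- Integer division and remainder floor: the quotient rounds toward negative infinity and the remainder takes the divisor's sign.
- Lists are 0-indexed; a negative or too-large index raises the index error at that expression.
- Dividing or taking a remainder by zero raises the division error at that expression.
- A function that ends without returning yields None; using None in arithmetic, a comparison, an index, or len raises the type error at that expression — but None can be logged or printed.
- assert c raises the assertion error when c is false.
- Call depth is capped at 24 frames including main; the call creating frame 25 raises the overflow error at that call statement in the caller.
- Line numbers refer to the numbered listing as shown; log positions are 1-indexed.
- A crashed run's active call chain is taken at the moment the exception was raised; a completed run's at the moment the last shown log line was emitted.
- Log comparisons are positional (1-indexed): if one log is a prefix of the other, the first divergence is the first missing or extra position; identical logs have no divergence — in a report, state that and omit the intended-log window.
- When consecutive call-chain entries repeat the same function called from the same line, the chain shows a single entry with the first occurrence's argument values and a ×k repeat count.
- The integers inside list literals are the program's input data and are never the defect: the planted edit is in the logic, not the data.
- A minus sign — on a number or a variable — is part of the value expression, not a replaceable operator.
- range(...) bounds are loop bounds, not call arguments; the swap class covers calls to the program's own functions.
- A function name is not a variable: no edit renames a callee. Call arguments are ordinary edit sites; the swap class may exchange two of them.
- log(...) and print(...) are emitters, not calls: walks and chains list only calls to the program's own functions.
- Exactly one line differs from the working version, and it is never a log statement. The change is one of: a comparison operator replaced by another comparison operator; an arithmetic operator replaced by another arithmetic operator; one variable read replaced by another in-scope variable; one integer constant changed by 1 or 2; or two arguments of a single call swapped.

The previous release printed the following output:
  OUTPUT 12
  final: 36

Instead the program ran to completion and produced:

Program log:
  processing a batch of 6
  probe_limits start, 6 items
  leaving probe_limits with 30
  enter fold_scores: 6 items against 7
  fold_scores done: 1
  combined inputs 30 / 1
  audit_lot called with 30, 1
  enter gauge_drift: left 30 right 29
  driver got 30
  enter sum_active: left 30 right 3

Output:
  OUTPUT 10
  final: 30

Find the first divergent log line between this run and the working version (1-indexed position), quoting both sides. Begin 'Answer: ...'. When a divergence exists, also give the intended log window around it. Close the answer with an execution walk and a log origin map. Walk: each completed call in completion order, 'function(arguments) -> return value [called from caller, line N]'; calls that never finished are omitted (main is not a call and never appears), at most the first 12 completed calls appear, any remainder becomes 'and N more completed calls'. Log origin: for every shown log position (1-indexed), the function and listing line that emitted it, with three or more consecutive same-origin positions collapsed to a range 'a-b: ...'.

Answer: position 3 — shown 'leaving probe_limits with 30', intended 'leaving probe_limits with 36'.
Intended log window:
  1: processing a batch of 6
  2: probe_limits start, 6 items
  3: leaving probe_limits with 36
  4: enter fold_scores: 6 items against 7
Execution walk:
  probe_limits([6, 11, 5, 5, 2, 7]) -> 30  [called from main, line 43]
  fold_scores([6, 11, 5, 5, 2, 7], 7) -> 1  [called from main, line 44]
  gauge_drift(30, 29) -> 30  [called from audit_lot, line 31]
  audit_lot(30, 1) -> 30  [called from main, line 46]
  sum_active(30, 3) -> 10  [called from main, line 48]
Log origin:
  1: emitted by main (line 42)
  2: emitted by probe_limits (line 2)
  3: emitted by probe_limits (line 6)
  4: emitted by fold_scores (line 10)
  5: emitted by fold_scores (line 15)
  6: emitted by main (line 45)
  7: emitted by audit_lot (line 28)
  8: emitted by gauge_drift (line 19)
  9: emitted by main (line 47)
  10: emitted by sum_active (line 34)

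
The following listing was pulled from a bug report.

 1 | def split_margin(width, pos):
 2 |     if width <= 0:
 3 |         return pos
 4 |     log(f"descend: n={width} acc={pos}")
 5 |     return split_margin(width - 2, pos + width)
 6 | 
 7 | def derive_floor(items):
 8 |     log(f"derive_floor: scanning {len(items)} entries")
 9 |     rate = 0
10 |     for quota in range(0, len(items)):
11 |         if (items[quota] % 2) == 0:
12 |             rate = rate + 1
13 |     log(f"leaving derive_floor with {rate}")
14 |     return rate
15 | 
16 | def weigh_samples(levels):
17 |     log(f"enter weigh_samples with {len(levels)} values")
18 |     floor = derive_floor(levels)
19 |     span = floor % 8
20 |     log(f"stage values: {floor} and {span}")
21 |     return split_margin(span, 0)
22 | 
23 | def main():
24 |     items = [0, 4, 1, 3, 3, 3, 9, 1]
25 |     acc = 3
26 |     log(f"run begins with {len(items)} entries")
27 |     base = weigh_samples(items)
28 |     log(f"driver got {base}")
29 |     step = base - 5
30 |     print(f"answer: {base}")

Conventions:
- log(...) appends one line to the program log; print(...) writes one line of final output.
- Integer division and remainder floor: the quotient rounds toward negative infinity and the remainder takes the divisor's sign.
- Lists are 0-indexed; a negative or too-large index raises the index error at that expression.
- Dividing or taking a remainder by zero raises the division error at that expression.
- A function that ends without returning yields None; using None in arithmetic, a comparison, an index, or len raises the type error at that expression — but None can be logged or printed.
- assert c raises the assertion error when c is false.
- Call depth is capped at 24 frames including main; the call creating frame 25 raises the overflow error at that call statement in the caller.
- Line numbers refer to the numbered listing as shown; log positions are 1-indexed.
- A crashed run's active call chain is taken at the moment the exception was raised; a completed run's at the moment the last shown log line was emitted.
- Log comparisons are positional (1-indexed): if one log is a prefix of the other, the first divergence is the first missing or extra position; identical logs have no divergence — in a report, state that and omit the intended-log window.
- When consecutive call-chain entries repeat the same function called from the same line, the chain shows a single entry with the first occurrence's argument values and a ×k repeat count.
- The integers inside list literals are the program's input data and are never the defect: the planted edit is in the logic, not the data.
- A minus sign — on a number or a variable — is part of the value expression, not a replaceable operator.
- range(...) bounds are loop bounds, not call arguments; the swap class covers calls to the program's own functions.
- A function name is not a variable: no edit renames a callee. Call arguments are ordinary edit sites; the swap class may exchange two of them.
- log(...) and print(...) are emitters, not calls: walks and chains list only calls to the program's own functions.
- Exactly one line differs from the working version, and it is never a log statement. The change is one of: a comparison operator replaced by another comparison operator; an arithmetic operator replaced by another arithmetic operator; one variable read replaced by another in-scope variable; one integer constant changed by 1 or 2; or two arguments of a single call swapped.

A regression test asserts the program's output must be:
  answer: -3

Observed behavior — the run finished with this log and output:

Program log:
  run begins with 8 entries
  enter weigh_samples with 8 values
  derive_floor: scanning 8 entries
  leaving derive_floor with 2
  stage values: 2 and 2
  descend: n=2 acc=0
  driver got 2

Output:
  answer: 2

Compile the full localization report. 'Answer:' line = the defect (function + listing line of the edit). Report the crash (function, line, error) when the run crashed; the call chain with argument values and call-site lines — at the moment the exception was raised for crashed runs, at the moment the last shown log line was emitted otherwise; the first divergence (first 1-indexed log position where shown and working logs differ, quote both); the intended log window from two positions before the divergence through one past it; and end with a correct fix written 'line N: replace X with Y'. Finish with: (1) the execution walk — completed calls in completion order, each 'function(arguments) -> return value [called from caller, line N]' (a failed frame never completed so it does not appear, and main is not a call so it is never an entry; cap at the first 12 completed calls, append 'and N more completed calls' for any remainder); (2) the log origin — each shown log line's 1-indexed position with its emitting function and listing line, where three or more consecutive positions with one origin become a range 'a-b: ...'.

Answer: the defect is in main at line 30.
Core observation: No log line changed; the fault shows up purely in the output.
Call chain: main.
First divergence: none; the two logs match at every position.
Execution walk:
  derive_floor([0, 4, 1, 3, 3, 3, 9, 1]) -> 2  [called from weigh_samples, line 18]
  split_margin(0, 2) -> 2  [called from split_margin, line 5]
  split_margin(2, 0) -> 2  [called from weigh_samples, line 21]
  weigh_samples([0, 4, 1, 3, 3, 3, 9, 1]) -> 2  [called from main, line 27]
Origin of each log line:
  1 — main, line 26
  2 — weigh_samples, line 17
  3 — derive_floor, line 8
  4 — derive_floor, line 13
  5 — weigh_samples, line 20
  6 — split_margin, line 4
  7 — main, line 28
A correct fix: line 30: replace `base` with `step`.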